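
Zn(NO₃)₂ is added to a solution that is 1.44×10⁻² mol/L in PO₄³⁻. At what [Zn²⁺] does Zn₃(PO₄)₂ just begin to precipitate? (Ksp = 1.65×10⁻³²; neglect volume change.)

4.30×10⁻¹⁰ M

Precipitation begins when Q = Ksp.
Zn₃(PO₄)₂(s) ⇌ 3 Zn²⁺(aq) + 2 PO₄³⁻(aq)
Ksp = [Zn²⁺]^3[PO₄³⁻]^2 = [Zn²⁺]^3(1.44×10⁻²)^2
[Zn²⁺]^3 = 1.65×10⁻³² / (1.44×10⁻²)^2 = 7.96×10⁻²⁹
[Zn²⁺] = 4.30×10⁻¹⁰ mol/L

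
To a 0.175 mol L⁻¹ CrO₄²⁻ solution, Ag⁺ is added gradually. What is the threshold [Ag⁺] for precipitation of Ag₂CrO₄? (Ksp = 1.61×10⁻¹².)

3.03×10⁻⁶ M

A salt starts to precipitate once the ion product Q reaches its Ksp.
Ag₂CrO₄(s) ⇌ 2 Ag⁺(aq) + CrO₄²⁻(aq)
Ksp = [Ag⁺]^2[CrO₄²⁻] = [Ag⁺]^2(0.175)
[Ag⁺]^2 = 1.61×10⁻¹² / (0.175) = 9.20×10⁻¹²
[Ag⁺] = 3.03×10⁻⁶ mol L⁻¹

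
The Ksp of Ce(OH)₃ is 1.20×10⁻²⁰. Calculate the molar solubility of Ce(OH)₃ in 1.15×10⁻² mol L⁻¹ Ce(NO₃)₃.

3.38×10⁻⁷ M

Ce(OH)₃(s) ⇌ Ce³⁺(aq) + 3 OH⁻(aq)
Ce³⁺ is already present at 1.15×10⁻² mol L⁻¹. If s mol/L of Ce(OH)₃ dissolves, [OH⁻] = 3s while [Ce³⁺] ≈ 1.15×10⁻² mol L⁻¹.
Ksp = [Ce³⁺][OH⁻]^3 = (1.15×10⁻²)(3s)^3
(3s)^3 = 1.20×10⁻²⁰ / (1.15×10⁻²) = 1.04×10⁻¹⁸
s = 3.38×10⁻⁷ mol L⁻¹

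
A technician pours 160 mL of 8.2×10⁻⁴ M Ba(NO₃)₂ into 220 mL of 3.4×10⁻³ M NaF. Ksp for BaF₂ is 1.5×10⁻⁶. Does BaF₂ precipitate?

After mixing, V = 160 mL + 220 mL = 380 mL.
[Ba²⁺] = (8.2×10⁻⁴)(160)/380 = 3.5×10⁻⁴ M
[F⁻] = (3.4×10⁻³)(220)/380 = 2.0×10⁻³ M
Q = [Ba²⁺][F⁻]^2 = 1.3×10⁻⁹
Since Q (1.3×10⁻⁹) is less than Ksp (1.5×10⁻⁶), no BaF₂ precipitates.

No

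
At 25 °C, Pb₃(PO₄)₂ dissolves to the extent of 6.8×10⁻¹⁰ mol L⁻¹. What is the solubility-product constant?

Ksp = 1.6×10⁻⁴⁴

Pb₃(PO₄)₂(s) ⇌ 3 Pb²⁺(aq) + 2 PO₄³⁻(aq)
For each mole of Pb₃(PO₄)₂ that dissolves per liter, [Pb²⁺] = 3s and [PO₄³⁻] = 2s; let s denote this solubility.
Ksp = [Pb²⁺]^3[PO₄³⁻]^2 = (3s)^3 · (2s)^2 = 108s^5
Ksp = 108 × (6.8×10⁻¹⁰)^5 = 1.6×10⁻⁴⁴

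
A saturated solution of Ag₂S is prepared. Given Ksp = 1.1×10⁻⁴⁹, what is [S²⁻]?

Ag₂S(s) ⇌ 2 Ag⁺(aq) + S²⁻(aq)
Call the molar solubility s, so that [Ag⁺] = 2s and [S²⁻] = s.
Ksp = [Ag⁺]^2[S²⁻] = (2s)^2 · s = 4s^3 = 1.1×10⁻⁴⁹
s = 3.0×10⁻¹⁷ M
[S²⁻] = s = 3.0×10⁻¹⁷ M

3.0×10⁻¹⁷ M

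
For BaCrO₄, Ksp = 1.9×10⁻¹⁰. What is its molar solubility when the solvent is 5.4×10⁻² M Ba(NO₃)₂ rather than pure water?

BaCrO₄(s) ⇌ Ba²⁺(aq) + CrO₄²⁻(aq)
The solution already contains Ba²⁺ at 5.4×10⁻² M. Let s be the molar solubility of BaCrO₄.
[Ba²⁺] ≈ 5.4×10⁻² M (common ion dominates); [CrO₄²⁻] = s.
Ksp = [Ba²⁺][CrO₄²⁻] = (5.4×10⁻²)s
s = 1.9×10⁻¹⁰ / (5.4×10⁻²) = 3.5×10⁻⁹
s = 3.5×10⁻⁹ M

3.5×10⁻⁹ M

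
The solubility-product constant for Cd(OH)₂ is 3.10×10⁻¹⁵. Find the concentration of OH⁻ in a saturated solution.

Cd(OH)₂(s) ⇌ Cd²⁺(aq) + 2 OH⁻(aq)
With molar solubility s: [Cd²⁺] = s, [OH⁻] = 2s.
Ksp = [Cd²⁺][OH⁻]^2 = s · (2s)^2 = 4s^3 = 3.10×10⁻¹⁵
s = 9.19×10⁻⁶ mol L⁻¹
[OH⁻] = 2s = 1.84×10⁻⁵ mol L⁻¹

1.84×10⁻⁵ M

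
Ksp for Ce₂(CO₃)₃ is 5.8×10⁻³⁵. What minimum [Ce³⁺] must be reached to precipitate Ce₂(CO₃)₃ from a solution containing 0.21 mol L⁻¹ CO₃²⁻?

A salt starts to precipitate once the ion product Q reaches its Ksp.
Ce₂(CO₃)₃(s) ⇌ 2 Ce³⁺(aq) + 3 CO₃²⁻(aq)
Ksp = [Ce³⁺]^2[CO₃²⁻]^3 = [Ce³⁺]^2(0.21)^3
[Ce³⁺]^2 = 5.8×10⁻³⁵ / (0.21)^3 = 6.3×10⁻³³
[Ce³⁺] = 7.9×10⁻¹⁷ mol L⁻¹

7.9×10⁻¹⁷ M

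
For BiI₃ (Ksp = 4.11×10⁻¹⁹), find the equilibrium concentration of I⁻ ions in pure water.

BiI₃(s) ⇌ Bi³⁺(aq) + 3 I⁻(aq)
For each mole of BiI₃ that dissolves per liter, [Bi³⁺] = s and [I⁻] = 3s; let s denote this solubility.
Ksp = [Bi³⁺][I⁻]^3 = s · (3s)^3 = 27s^4 = 4.11×10⁻¹⁹
s = 1.11×10⁻⁵ mol/L
[I⁻] = 3s = 3.33×10⁻⁵ mol/L

3.33×10⁻⁵ M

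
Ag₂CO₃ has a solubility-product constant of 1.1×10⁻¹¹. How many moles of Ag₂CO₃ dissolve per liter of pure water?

1.4×10⁻⁴ M

Ag₂CO₃(s) ⇌ 2 Ag⁺(aq) + CO₃²⁻(aq)
For each mole of Ag₂CO₃ that dissolves per liter, [Ag⁺] = 2s and [CO₃²⁻] = s; let s denote this solubility.
Ksp = [Ag⁺]^2[CO₃²⁻] = (2s)^2 · s = 4s^3
4s^3 = 1.1×10⁻¹¹  ⇒  s^3 = 2.8×10⁻¹²
s = (2.8×10⁻¹²)^(1/3) = 1.4×10⁻⁴ M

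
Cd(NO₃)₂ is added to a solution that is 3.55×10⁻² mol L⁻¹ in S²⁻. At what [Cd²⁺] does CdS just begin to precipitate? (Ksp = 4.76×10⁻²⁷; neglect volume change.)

The threshold for precipitation is Q = Ksp.
CdS(s) ⇌ Cd²⁺(aq) + S²⁻(aq)
Ksp = [Cd²⁺][S²⁻] = [Cd²⁺](3.55×10⁻²)
[Cd²⁺] = 4.76×10⁻²⁷ / (3.55×10⁻²) = 1.34×10⁻²⁵
[Cd²⁺] = 1.34×10⁻²⁵ mol L⁻¹

1.34×10⁻²⁵ M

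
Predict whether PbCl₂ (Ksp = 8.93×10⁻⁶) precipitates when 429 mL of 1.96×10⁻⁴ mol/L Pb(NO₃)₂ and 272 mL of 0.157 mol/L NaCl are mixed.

After mixing, V = 429 mL + 272 mL = 701 mL.
[Pb²⁺] = (1.96×10⁻⁴)(429)/701 = 1.20×10⁻⁴ mol/L
[Cl⁻] = (0.157)(272)/701 = 6.09×10⁻² mol/L
Q = [Pb²⁺][Cl⁻]^2 = 4.45×10⁻⁷
Q = 4.45×10⁻⁷ < Ksp = 8.93×10⁻⁶, so the solution is unsaturated and no precipitate forms.

No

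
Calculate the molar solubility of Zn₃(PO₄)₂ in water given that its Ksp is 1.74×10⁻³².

Zn₃(PO₄)₂(s) ⇌ 3 Zn²⁺(aq) + 2 PO₄³⁻(aq)
Let s be the molar solubility. Then [Zn²⁺] = 3s and [PO₄³⁻] = 2s.
Ksp = [Zn²⁺]^3[PO₄³⁻]^2 = (3s)^3 · (2s)^2 = 108s^5
108s^5 = 1.74×10⁻³²  ⇒  s^5 = 1.61×10⁻³⁴
s = 1.74×10⁻⁷ mol/L

1.74×10⁻⁷ M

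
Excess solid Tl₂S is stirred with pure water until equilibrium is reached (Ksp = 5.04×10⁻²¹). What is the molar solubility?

1.08×10⁻⁷ M

Tl₂S(s) ⇌ 2 Tl⁺(aq) + S²⁻(aq)
Let s be the molar solubility. Then [Tl⁺] = 2s and [S²⁻] = s.
Ksp = [Tl⁺]^2[S²⁻] = (2s)^2 · s = 4s^3
4s^3 = 5.04×10⁻²¹  ⇒  s^3 = 1.26×10⁻²¹
s = (1.26×10⁻²¹)^(1/3) = 1.08×10⁻⁷ mol L⁻¹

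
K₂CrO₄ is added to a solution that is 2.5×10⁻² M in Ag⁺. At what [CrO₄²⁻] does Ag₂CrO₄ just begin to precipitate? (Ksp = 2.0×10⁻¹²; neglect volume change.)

Each salt precipitates once Q = Ksp for that salt.
Ag₂CrO₄(s) ⇌ 2 Ag⁺(aq) + CrO₄²⁻(aq)
Ksp = [Ag⁺]^2[CrO₄²⁻] = [CrO₄²⁻](2.5×10⁻²)^2
[CrO₄²⁻] = 2.0×10⁻¹² / (2.5×10⁻²)^2 = 3.2×10⁻⁹
[CrO₄²⁻] = 3.2×10⁻⁹ M

3.2×10⁻⁹ M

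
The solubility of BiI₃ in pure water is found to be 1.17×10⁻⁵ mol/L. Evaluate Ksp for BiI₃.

Ksp = 5.06×10⁻¹⁹

BiI₃(s) ⇌ Bi³⁺(aq) + 3 I⁻(aq)
If s mol/L of BiI₃ dissolves, [Bi³⁺] = s and [I⁻] = 3s.
Ksp = [Bi³⁺][I⁻]^3 = s · (3s)^3 = 27s^4
Ksp = 27 × (1.17×10⁻⁵)^4 = 5.06×10⁻¹⁹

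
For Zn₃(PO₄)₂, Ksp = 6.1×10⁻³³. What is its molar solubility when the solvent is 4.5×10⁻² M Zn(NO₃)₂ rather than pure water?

4.1×10⁻¹⁵ M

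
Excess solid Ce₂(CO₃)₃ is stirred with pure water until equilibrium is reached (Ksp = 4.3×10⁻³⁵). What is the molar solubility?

Ce₂(CO₃)₃(s) ⇌ 2 Ce³⁺(aq) + 3 CO₃²⁻(aq)
With molar solubility s: [Ce³⁺] = 2s, [CO₃²⁻] = 3s.
Ksp = [Ce³⁺]^2[CO₃²⁻]^3 = (2s)^2 · (3s)^3 = 108s^5
108s^5 = 4.3×10⁻³⁵  ⇒  s^5 = 4.0×10⁻³⁷
s = (4.0×10⁻³⁷)^(1/5) = 5.2×10⁻⁸ M

5.2×10⁻⁸ M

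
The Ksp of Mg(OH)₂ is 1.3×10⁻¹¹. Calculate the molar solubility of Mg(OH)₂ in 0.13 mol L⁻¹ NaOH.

7.7×10⁻¹⁰ M

Mg(OH)₂(s) ⇌ Mg²⁺(aq) + 2 OH⁻(aq)
The solution already contains OH⁻ at 0.13 mol L⁻¹. Let s be the molar solubility of Mg(OH)₂.
[OH⁻] ≈ 0.13 mol L⁻¹ (common ion dominates); [Mg²⁺] = s.
Ksp = [Mg²⁺][OH⁻]^2 = s(0.13)^2
s = 1.3×10⁻¹¹ / (0.13)^2 = 7.7×10⁻¹⁰
s = 7.7×10⁻¹⁰ mol L⁻¹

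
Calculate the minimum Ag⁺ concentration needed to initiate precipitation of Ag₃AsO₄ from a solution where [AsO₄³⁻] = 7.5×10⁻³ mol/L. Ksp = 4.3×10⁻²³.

Precipitation of each salt begins when its ion product equals Ksp.
Ag₃AsO₄(s) ⇌ 3 Ag⁺(aq) + AsO₄³⁻(aq)
Ksp = [Ag⁺]^3[AsO₄³⁻] = [Ag⁺]^3(7.5×10⁻³)
[Ag⁺]^3 = 4.3×10⁻²³ / (7.5×10⁻³) = 5.7×10⁻²¹
[Ag⁺] = 1.8×10⁻⁷ mol/L

1.8×10⁻⁷ M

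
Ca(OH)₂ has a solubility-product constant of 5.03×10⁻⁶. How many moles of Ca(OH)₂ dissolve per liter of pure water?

Ca(OH)₂(s) ⇌ Ca²⁺(aq) + 2 OH⁻(aq)
If s mol/L of Ca(OH)₂ dissolves, [Ca²⁺] = s and [OH⁻] = 2s.
Ksp = [Ca²⁺][OH⁻]^2 = s · (2s)^2 = 4s^3
4s^3 = 5.03×10⁻⁶  ⇒  s^3 = 1.26×10⁻⁶
s = (1.26×10⁻⁶)^(1/3) = 1.08×10⁻² mol L⁻¹

1.08×10⁻² M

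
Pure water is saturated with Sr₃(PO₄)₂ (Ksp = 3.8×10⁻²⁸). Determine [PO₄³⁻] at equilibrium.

Sr₃(PO₄)₂(s) ⇌ 3 Sr²⁺(aq) + 2 PO₄³⁻(aq)
For each mole of Sr₃(PO₄)₂ that dissolves per liter, [Sr²⁺] = 3s and [PO₄³⁻] = 2s; let s denote this solubility.
Ksp = [Sr²⁺]^3[PO₄³⁻]^2 = (3s)^3 · (2s)^2 = 108s^5 = 3.8×10⁻²⁸
s = 1.3×10⁻⁶ mol/L
[PO₄³⁻] = 2s = 2.6×10⁻⁶ mol/L

2.6×10⁻⁶ M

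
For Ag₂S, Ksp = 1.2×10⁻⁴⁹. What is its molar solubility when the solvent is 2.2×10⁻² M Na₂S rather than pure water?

1.2×10⁻²⁴ M

Ag₂S(s) ⇌ 2 Ag⁺(aq) + S²⁻(aq)
With S²⁻ already at 2.2×10⁻² M and s small, take [S²⁻] ≈ 2.2×10⁻² M and [Ag⁺] = 2s.
Ksp = [Ag⁺]^2[S²⁻] = (2s)^2(2.2×10⁻²)
(2s)^2 = 1.2×10⁻⁴⁹ / (2.2×10⁻²) = 5.5×10⁻⁴⁸
s = 1.2×10⁻²⁴ M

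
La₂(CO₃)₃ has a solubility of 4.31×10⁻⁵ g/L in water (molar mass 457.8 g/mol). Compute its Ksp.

Convert to molarity: s = 4.31×10⁻⁵ / 457.8 = 9.4146×10⁻⁸ mol/L
La₂(CO₃)₃(s) ⇌ 2 La³⁺(aq) + 3 CO₃²⁻(aq)
Let s be the molar solubility. Then [La³⁺] = 2s and [CO₃²⁻] = 3s.
Ksp = [La³⁺]^2[CO₃²⁻]^3 = (2s)^2 · (3s)^3 = 108s^5
Ksp = 108 × (9.4146×10⁻⁸)^5 = 7.99×10⁻³⁴

Ksp = 7.99×10⁻³⁴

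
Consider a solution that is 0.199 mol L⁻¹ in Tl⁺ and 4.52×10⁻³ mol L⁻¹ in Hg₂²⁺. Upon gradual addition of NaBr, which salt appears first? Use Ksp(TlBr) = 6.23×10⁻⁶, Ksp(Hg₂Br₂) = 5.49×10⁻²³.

Hg₂Br₂

A salt starts to precipitate once the ion product Q reaches its Ksp.
For TlBr: [Br⁻] = (Ksp/[Tl⁺]) = 3.13×10⁻⁵ mol L⁻¹
For Hg₂Br₂: [Br⁻] = (Ksp/[Hg₂²⁺])^(1/2) = 1.10×10⁻¹⁰ mol L⁻¹
Hg₂Br₂ requires the lower [Br⁻], so it precipitates first.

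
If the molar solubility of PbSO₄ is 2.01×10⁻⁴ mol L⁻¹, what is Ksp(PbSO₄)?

Ksp = 4.04×10⁻⁸

PbSO₄(s) ⇌ Pb²⁺(aq) + SO₄²⁻(aq)
Call the molar solubility s, so that [Pb²⁺] = s and [SO₄²⁻] = s.
Ksp = [Pb²⁺][SO₄²⁻] = s · s = s^2
Ksp = (2.01×10⁻⁴)^2 = 4.04×10⁻⁸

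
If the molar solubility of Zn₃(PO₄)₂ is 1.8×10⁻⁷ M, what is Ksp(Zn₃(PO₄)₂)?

Ksp = 2.0×10⁻³²

Zn₃(PO₄)₂(s) ⇌ 3 Zn²⁺(aq) + 2 PO₄³⁻(aq)
For each mole of Zn₃(PO₄)₂ that dissolves per liter, [Zn²⁺] = 3s and [PO₄³⁻] = 2s; let s denote this solubility.
Ksp = [Zn²⁺]^3[PO₄³⁻]^2 = (3s)^3 · (2s)^2 = 108s^5
Ksp = 108 × (1.8×10⁻⁷)^5 = 2.0×10⁻³²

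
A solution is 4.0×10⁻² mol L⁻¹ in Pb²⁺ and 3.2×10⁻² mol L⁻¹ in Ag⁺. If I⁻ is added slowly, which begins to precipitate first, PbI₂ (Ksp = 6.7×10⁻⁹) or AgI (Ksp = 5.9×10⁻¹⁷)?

A salt starts to precipitate once the ion product Q reaches its Ksp.
For PbI₂: [I⁻] = (Ksp/[Pb²⁺])^(1/2) = 4.1×10⁻⁴ mol L⁻¹
For AgI: [I⁻] = (Ksp/[Ag⁺]) = 1.8×10⁻¹⁵ mol L⁻¹
AgI requires the lower [I⁻], so it precipitates first.

AgI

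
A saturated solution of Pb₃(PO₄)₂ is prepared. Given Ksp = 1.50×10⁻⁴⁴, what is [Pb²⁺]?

2.02×10⁻⁹ M

Pb₃(PO₄)₂(s) ⇌ 3 Pb²⁺(aq) + 2 PO₄³⁻(aq)
With molar solubility s: [Pb²⁺] = 3s, [PO₄³⁻] = 2s.
Ksp = [Pb²⁺]^3[PO₄³⁻]^2 = (3s)^3 · (2s)^2 = 108s^5 = 1.50×10⁻⁴⁴
s = 6.74×10⁻¹⁰ mol/L
[Pb²⁺] = 3s = 2.02×10⁻⁹ mol/L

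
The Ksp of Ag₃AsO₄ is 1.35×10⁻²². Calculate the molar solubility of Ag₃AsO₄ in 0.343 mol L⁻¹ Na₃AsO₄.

Ag₃AsO₄(s) ⇌ 3 Ag⁺(aq) + AsO₄³⁻(aq)
With AsO₄³⁻ already at 0.343 mol L⁻¹ and s small, take [AsO₄³⁻] ≈ 0.343 mol L⁻¹ and [Ag⁺] = 3s.
Ksp = [Ag⁺]^3[AsO₄³⁻] = (3s)^3(0.343)
(3s)^3 = 1.35×10⁻²² / (0.343) = 3.94×10⁻²²
s = 2.44×10⁻⁸ mol L⁻¹

2.44×10⁻⁸ M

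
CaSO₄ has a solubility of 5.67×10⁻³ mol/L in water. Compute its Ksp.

CaSO₄(s) ⇌ Ca²⁺(aq) + SO₄²⁻(aq)
If s mol/L of CaSO₄ dissolves, [Ca²⁺] = s and [SO₄²⁻] = s.
Ksp = [Ca²⁺][SO₄²⁻] = s · s = s^2
Ksp = (5.67×10⁻³)^2 = 3.21×10⁻⁵

Ksp = 3.21×10⁻⁵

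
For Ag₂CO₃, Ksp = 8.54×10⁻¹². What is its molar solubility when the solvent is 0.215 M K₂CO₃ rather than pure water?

3.15×10⁻⁶ M

Ag₂CO₃(s) ⇌ 2 Ag⁺(aq) + CO₃²⁻(aq)
With CO₃²⁻ already at 0.215 M and s small, take [CO₃²⁻] ≈ 0.215 M and [Ag⁺] = 2s.
Ksp = [Ag⁺]^2[CO₃²⁻] = (2s)^2(0.215)
(2s)^2 = 8.54×10⁻¹² / (0.215) = 3.97×10⁻¹¹
s = 3.15×10⁻⁶ M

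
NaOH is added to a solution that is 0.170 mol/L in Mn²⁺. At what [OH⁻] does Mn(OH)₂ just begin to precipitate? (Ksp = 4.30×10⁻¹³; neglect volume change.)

Precipitation begins when Q = Ksp.
Mn(OH)₂(s) ⇌ Mn²⁺(aq) + 2 OH⁻(aq)
Ksp = [Mn²⁺][OH⁻]^2 = [OH⁻]^2(0.170)
[OH⁻]^2 = 4.30×10⁻¹³ / (0.170) = 2.53×10⁻¹²
[OH⁻] = 1.59×10⁻⁶ mol/L

1.59×10⁻⁶ M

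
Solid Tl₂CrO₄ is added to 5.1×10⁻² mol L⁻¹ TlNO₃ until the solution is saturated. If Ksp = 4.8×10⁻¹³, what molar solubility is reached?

1.8×10⁻¹⁰ M

Tl₂CrO₄(s) ⇌ 2 Tl⁺(aq) + CrO₄²⁻(aq)
With Tl⁺ already at 5.1×10⁻² mol L⁻¹ and s small, take [Tl⁺] ≈ 5.1×10⁻² mol L⁻¹ and [CrO₄²⁻] = s.
Ksp = [Tl⁺]^2[CrO₄²⁻] = (5.1×10⁻²)^2s
s = 4.8×10⁻¹³ / (5.1×10⁻²)^2 = 1.8×10⁻¹⁰
s = 1.8×10⁻¹⁰ mol L⁻¹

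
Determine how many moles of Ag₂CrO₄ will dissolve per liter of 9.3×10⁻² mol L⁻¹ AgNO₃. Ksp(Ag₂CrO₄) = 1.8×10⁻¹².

Ag₂CrO₄(s) ⇌ 2 Ag⁺(aq) + CrO₄²⁻(aq)
With Ag⁺ already at 9.3×10⁻² mol L⁻¹ and s small, take [Ag⁺] ≈ 9.3×10⁻² mol L⁻¹ and [CrO₄²⁻] = s.
Ksp = [Ag⁺]^2[CrO₄²⁻] = (9.3×10⁻²)^2s
s = 1.8×10⁻¹² / (9.3×10⁻²)^2 = 2.1×10⁻¹⁰
s = 2.1×10⁻¹⁰ mol L⁻¹

2.1×10⁻¹⁰ M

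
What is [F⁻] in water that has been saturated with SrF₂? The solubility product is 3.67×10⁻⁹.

1.94×10⁻³ M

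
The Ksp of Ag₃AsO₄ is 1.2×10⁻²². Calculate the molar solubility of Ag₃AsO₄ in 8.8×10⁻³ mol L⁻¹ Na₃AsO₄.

8.0×10⁻⁸ M

Ag₃AsO₄(s) ⇌ 3 Ag⁺(aq) + AsO₄³⁻(aq)
AsO₄³⁻ is already present at 8.8×10⁻³ mol L⁻¹. If s mol/L of Ag₃AsO₄ dissolves, [Ag⁺] = 3s while [AsO₄³⁻] ≈ 8.8×10⁻³ mol L⁻¹.
Ksp = [Ag⁺]^3[AsO₄³⁻] = (3s)^3(8.8×10⁻³)
(3s)^3 = 1.2×10⁻²² / (8.8×10⁻³) = 1.4×10⁻²⁰
s = 8.0×10⁻⁸ mol L⁻¹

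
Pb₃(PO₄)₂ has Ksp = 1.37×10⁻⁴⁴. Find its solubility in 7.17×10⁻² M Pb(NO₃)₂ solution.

3.05×10⁻²¹ M

Pb₃(PO₄)₂(s) ⇌ 3 Pb²⁺(aq) + 2 PO₄³⁻(aq)
The solution already contains Pb²⁺ at 7.17×10⁻² M. Let s be the molar solubility of Pb₃(PO₄)₂.
[Pb²⁺] ≈ 7.17×10⁻² M (common ion dominates); [PO₄³⁻] = 2s.
Ksp = [Pb²⁺]^3[PO₄³⁻]^2 = (7.17×10⁻²)^3(2s)^2
(2s)^2 = 1.37×10⁻⁴⁴ / (7.17×10⁻²)^3 = 3.72×10⁻⁴¹
s = 3.05×10⁻²¹ M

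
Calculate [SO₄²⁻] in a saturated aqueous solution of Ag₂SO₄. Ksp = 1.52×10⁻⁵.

Ag₂SO₄(s) ⇌ 2 Ag⁺(aq) + SO₄²⁻(aq)
Call the molar solubility s, so that [Ag⁺] = 2s and [SO₄²⁻] = s.
Ksp = [Ag⁺]^2[SO₄²⁻] = (2s)^2 · s = 4s^3 = 1.52×10⁻⁵
s = 1.56×10⁻² mol/L
[SO₄²⁻] = s = 1.56×10⁻² mol/L

1.56×10⁻² M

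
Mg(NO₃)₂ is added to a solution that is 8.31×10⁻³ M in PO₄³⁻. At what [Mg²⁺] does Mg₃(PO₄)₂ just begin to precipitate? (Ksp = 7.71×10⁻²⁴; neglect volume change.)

4.82×10⁻⁷ M

Each salt precipitates once Q = Ksp for that salt.
Mg₃(PO₄)₂(s) ⇌ 3 Mg²⁺(aq) + 2 PO₄³⁻(aq)
Ksp = [Mg²⁺]^3[PO₄³⁻]^2 = [Mg²⁺]^3(8.31×10⁻³)^2
[Mg²⁺]^3 = 7.71×10⁻²⁴ / (8.31×10⁻³)^2 = 1.12×10⁻¹⁹
[Mg²⁺] = 4.82×10⁻⁷ M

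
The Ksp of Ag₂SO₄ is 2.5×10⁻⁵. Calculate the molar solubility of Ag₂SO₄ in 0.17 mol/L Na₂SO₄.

6.1×10⁻³ M

Ag₂SO₄(s) ⇌ 2 Ag⁺(aq) + SO₄²⁻(aq)
Let s be the solubility of Ag₂SO₄ here. The common ion gives [SO₄²⁻] ≈ 0.17 mol/L, and [Ag⁺] = 2s.
Ksp = [Ag⁺]^2[SO₄²⁻] = (2s)^2(0.17)
(2s)^2 = 2.5×10⁻⁵ / (0.17) = 1.5×10⁻⁴
s = 6.1×10⁻³ mol/L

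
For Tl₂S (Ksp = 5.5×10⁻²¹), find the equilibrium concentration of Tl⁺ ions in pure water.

2.2×10⁻⁷ M

Tl₂S(s) ⇌ 2 Tl⁺(aq) + S²⁻(aq)
With molar solubility s: [Tl⁺] = 2s, [S²⁻] = s.
Ksp = [Tl⁺]^2[S²⁻] = (2s)^2 · s = 4s^3 = 5.5×10⁻²¹
s = 1.1×10⁻⁷ M
[Tl⁺] = 2s = 2.2×10⁻⁷ M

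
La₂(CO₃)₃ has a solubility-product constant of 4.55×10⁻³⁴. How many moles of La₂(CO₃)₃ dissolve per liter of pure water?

8.41×10⁻⁸ M

La₂(CO₃)₃(s) ⇌ 2 La³⁺(aq) + 3 CO₃²⁻(aq)
For each mole of La₂(CO₃)₃ that dissolves per liter, [La³⁺] = 2s and [CO₃²⁻] = 3s; let s denote this solubility.
Ksp = [La³⁺]^2[CO₃²⁻]^3 = (2s)^2 · (3s)^3 = 108s^5
108s^5 = 4.55×10⁻³⁴  ⇒  s^5 = 4.21×10⁻³⁶
Taking the 5th root, s = 8.41×10⁻⁸ M.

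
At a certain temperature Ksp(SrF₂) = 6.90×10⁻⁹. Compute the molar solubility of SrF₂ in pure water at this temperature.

SrF₂(s) ⇌ Sr²⁺(aq) + 2 F⁻(aq)
With molar solubility s: [Sr²⁺] = s, [F⁻] = 2s.
Ksp = [Sr²⁺][F⁻]^2 = s · (2s)^2 = 4s^3
4s^3 = 6.90×10⁻⁹  ⇒  s^3 = 1.73×10⁻⁹
Taking the 3rd root, s = 1.20×10⁻³ mol L⁻¹.

1.20×10⁻³ M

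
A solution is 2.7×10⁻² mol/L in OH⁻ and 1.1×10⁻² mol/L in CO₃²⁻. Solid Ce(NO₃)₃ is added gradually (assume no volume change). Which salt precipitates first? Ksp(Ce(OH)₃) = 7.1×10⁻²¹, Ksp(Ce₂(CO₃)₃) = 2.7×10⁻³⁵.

Ce(OH)₃

The threshold for precipitation is Q = Ksp.
For Ce(OH)₃: [Ce³⁺] = (Ksp/[OH⁻]^3) = 3.6×10⁻¹⁶ mol/L
For Ce₂(CO₃)₃: [Ce³⁺] = (Ksp/[CO₃²⁻]^3)^(1/2) = 4.5×10⁻¹⁵ mol/L
The smaller threshold [Ce³⁺] is reached first, so Ce(OH)₃ precipitates first.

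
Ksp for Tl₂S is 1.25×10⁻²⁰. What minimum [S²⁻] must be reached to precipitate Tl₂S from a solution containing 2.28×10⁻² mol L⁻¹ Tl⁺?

Each salt precipitates once Q = Ksp for that salt.
Tl₂S(s) ⇌ 2 Tl⁺(aq) + S²⁻(aq)
Ksp = [Tl⁺]^2[S²⁻] = [S²⁻](2.28×10⁻²)^2
[S²⁻] = 1.25×10⁻²⁰ / (2.28×10⁻²)^2 = 2.40×10⁻¹⁷
[S²⁻] = 2.40×10⁻¹⁷ mol L⁻¹

2.40×10⁻¹⁷ M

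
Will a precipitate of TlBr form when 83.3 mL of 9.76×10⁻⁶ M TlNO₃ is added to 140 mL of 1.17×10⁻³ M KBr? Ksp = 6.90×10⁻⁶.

No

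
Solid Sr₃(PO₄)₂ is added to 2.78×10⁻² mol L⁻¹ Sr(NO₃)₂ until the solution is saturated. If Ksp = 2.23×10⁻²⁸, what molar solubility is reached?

Sr₃(PO₄)₂(s) ⇌ 3 Sr²⁺(aq) + 2 PO₄³⁻(aq)
Let s be the solubility of Sr₃(PO₄)₂ here. The common ion gives [Sr²⁺] ≈ 2.78×10⁻² mol L⁻¹, and [PO₄³⁻] = 2s.
Ksp = [Sr²⁺]^3[PO₄³⁻]^2 = (2.78×10⁻²)^3(2s)^2
(2s)^2 = 2.23×10⁻²⁸ / (2.78×10⁻²)^3 = 1.04×10⁻²³
s = 1.61×10⁻¹² mol L⁻¹

1.61×10⁻¹² M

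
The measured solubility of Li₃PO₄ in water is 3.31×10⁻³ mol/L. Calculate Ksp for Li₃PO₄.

Li₃PO₄(s) ⇌ 3 Li⁺(aq) + PO₄³⁻(aq)
For each mole of Li₃PO₄ that dissolves per liter, [Li⁺] = 3s and [PO₄³⁻] = s; let s denote this solubility.
Ksp = [Li⁺]^3[PO₄³⁻] = (3s)^3 · s = 27s^4
Ksp = 27 × (3.31×10⁻³)^4 = 3.24×10⁻⁹

Ksp = 3.24×10⁻⁹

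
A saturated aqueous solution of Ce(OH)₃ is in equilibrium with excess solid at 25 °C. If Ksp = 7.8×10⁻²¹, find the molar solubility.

Ce(OH)₃(s) ⇌ Ce³⁺(aq) + 3 OH⁻(aq)
Call the molar solubility s, so that [Ce³⁺] = s and [OH⁻] = 3s.
Ksp = [Ce³⁺][OH⁻]^3 = s · (3s)^3 = 27s^4
27s^4 = 7.8×10⁻²¹  ⇒  s^4 = 2.9×10⁻²²
s = 4.1×10⁻⁶ M

4.1×10⁻⁶ M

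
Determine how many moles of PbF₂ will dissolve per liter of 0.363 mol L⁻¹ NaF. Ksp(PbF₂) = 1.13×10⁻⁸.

8.58×10⁻⁸ M

PbF₂(s) ⇌ Pb²⁺(aq) + 2 F⁻(aq)
Let s be the solubility of PbF₂ here. The common ion gives [F⁻] ≈ 0.363 mol L⁻¹, and [Pb²⁺] = s.
Ksp = [Pb²⁺][F⁻]^2 = s(0.363)^2
s = 1.13×10⁻⁸ / (0.363)^2 = 8.58×10⁻⁸
s = 8.58×10⁻⁸ mol L⁻¹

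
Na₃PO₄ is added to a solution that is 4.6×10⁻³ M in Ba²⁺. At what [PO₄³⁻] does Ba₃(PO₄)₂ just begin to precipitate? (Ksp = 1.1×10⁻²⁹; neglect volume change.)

1.1×10⁻¹¹ M

Each salt precipitates once Q = Ksp for that salt.
Ba₃(PO₄)₂(s) ⇌ 3 Ba²⁺(aq) + 2 PO₄³⁻(aq)
Ksp = [Ba²⁺]^3[PO₄³⁻]^2 = [PO₄³⁻]^2(4.6×10⁻³)^3
[PO₄³⁻]^2 = 1.1×10⁻²⁹ / (4.6×10⁻³)^3 = 1.1×10⁻²²
[PO₄³⁻] = 1.1×10⁻¹¹ M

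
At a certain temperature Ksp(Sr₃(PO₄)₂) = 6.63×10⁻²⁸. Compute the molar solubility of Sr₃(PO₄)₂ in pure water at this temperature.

Sr₃(PO₄)₂(s) ⇌ 3 Sr²⁺(aq) + 2 PO₄³⁻(aq)
For each mole of Sr₃(PO₄)₂ that dissolves per liter, [Sr²⁺] = 3s and [PO₄³⁻] = 2s; let s denote this solubility.
Ksp = [Sr²⁺]^3[PO₄³⁻]^2 = (3s)^3 · (2s)^2 = 108s^5
108s^5 = 6.63×10⁻²⁸  ⇒  s^5 = 6.14×10⁻³⁰
s = (6.14×10⁻³⁰)^(1/5) = 1.44×10⁻⁶ M

1.44×10⁻⁶ M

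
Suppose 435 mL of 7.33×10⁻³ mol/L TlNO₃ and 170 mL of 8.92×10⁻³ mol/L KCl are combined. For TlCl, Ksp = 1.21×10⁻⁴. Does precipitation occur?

No

Total volume after mixing = 435 + 170 = 605 mL.
[Tl⁺] = (7.33×10⁻³)(435)/605 = 5.27×10⁻³ mol/L
[Cl⁻] = (8.92×10⁻³)(170)/605 = 2.51×10⁻³ mol/L
Q = [Tl⁺][Cl⁻] = 1.32×10⁻⁵
Since Q (1.32×10⁻⁵) is less than Ksp (1.21×10⁻⁴), no TlCl precipitates.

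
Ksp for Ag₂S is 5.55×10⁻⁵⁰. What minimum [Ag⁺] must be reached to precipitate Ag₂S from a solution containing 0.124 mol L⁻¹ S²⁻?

A salt starts to precipitate once the ion product Q reaches its Ksp.
Ag₂S(s) ⇌ 2 Ag⁺(aq) + S²⁻(aq)
Ksp = [Ag⁺]^2[S²⁻] = [Ag⁺]^2(0.124)
[Ag⁺]^2 = 5.55×10⁻⁵⁰ / (0.124) = 4.48×10⁻⁴⁹
[Ag⁺] = 6.69×10⁻²⁵ mol L⁻¹

6.69×10⁻²⁵ M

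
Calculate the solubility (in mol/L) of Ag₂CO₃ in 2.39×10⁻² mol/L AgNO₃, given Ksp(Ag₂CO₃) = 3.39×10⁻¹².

Ag₂CO₃(s) ⇌ 2 Ag⁺(aq) + CO₃²⁻(aq)
With Ag⁺ already at 2.39×10⁻² mol/L and s small, take [Ag⁺] ≈ 2.39×10⁻² mol/L and [CO₃²⁻] = s.
Ksp = [Ag⁺]^2[CO₃²⁻] = (2.39×10⁻²)^2s
s = 3.39×10⁻¹² / (2.39×10⁻²)^2 = 5.93×10⁻⁹
s = 5.93×10⁻⁹ mol/L

5.93×10⁻⁹ M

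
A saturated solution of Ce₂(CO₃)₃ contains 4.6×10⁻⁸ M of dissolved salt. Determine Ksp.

Ksp = 2.2×10⁻³⁵

Ce₂(CO₃)₃(s) ⇌ 2 Ce³⁺(aq) + 3 CO₃²⁻(aq)
With molar solubility s: [Ce³⁺] = 2s, [CO₃²⁻] = 3s.
Ksp = [Ce³⁺]^2[CO₃²⁻]^3 = (2s)^2 · (3s)^3 = 108s^5
Ksp = 108 × (4.6×10⁻⁸)^5 = 2.2×10⁻³⁵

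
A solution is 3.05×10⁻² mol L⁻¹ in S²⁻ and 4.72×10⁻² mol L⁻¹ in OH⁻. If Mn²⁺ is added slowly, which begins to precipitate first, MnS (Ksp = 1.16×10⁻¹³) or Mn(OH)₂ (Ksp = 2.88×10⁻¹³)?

MnS

A salt starts to precipitate once the ion product Q reaches its Ksp.
For MnS: [Mn²⁺] = (Ksp/[S²⁻]) = 3.80×10⁻¹² mol L⁻¹
For Mn(OH)₂: [Mn²⁺] = (Ksp/[OH⁻]^2) = 1.29×10⁻¹⁰ mol L⁻¹
Since MnS needs less Mn²⁺ to reach saturation, it precipitates first.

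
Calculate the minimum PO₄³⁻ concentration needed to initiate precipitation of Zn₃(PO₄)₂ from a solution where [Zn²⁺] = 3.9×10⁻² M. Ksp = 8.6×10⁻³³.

1.2×10⁻¹⁴ M

Precipitation begins when Q = Ksp.
Zn₃(PO₄)₂(s) ⇌ 3 Zn²⁺(aq) + 2 PO₄³⁻(aq)
Ksp = [Zn²⁺]^3[PO₄³⁻]^2 = [PO₄³⁻]^2(3.9×10⁻²)^3
[PO₄³⁻]^2 = 8.6×10⁻³³ / (3.9×10⁻²)^3 = 1.4×10⁻²⁸
[PO₄³⁻] = 1.2×10⁻¹⁴ M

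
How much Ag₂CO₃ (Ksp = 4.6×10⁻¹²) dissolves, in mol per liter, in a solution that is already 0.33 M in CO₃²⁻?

1.9×10⁻⁶ M

Ag₂CO₃(s) ⇌ 2 Ag⁺(aq) + CO₃²⁻(aq)
CO₃²⁻ is already present at 0.33 M. If s mol/L of Ag₂CO₃ dissolves, [Ag⁺] = 2s while [CO₃²⁻] ≈ 0.33 M.
Ksp = [Ag⁺]^2[CO₃²⁻] = (2s)^2(0.33)
(2s)^2 = 4.6×10⁻¹² / (0.33) = 1.4×10⁻¹¹
s = 1.9×10⁻⁶ M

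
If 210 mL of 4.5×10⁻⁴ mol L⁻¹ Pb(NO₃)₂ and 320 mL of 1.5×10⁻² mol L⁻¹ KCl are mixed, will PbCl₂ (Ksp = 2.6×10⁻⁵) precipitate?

No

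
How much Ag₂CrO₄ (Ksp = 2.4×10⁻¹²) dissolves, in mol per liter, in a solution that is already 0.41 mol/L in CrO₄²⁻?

1.2×10⁻⁶ M

Ag₂CrO₄(s) ⇌ 2 Ag⁺(aq) + CrO₄²⁻(aq)
With CrO₄²⁻ already at 0.41 mol/L and s small, take [CrO₄²⁻] ≈ 0.41 mol/L and [Ag⁺] = 2s.
Ksp = [Ag⁺]^2[CrO₄²⁻] = (2s)^2(0.41)
(2s)^2 = 2.4×10⁻¹² / (0.41) = 5.9×10⁻¹²
s = 1.2×10⁻⁶ mol/L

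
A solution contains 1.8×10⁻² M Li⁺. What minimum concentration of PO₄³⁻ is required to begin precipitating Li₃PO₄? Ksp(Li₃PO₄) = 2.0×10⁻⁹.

3.4×10⁻⁴ M

A salt starts to precipitate once the ion product Q reaches its Ksp.
Li₃PO₄(s) ⇌ 3 Li⁺(aq) + PO₄³⁻(aq)
Ksp = [Li⁺]^3[PO₄³⁻] = [PO₄³⁻](1.8×10⁻²)^3
[PO₄³⁻] = 2.0×10⁻⁹ / (1.8×10⁻²)^3 = 3.4×10⁻⁴
[PO₄³⁻] = 3.4×10⁻⁴ M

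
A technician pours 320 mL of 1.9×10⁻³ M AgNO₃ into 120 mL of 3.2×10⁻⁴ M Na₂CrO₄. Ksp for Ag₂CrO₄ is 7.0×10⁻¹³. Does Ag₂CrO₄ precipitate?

Yes

After mixing, V = 320 mL + 120 mL = 440 mL.
[Ag⁺] = (1.9×10⁻³)(320)/440 = 1.4×10⁻³ M
[CrO₄²⁻] = (3.2×10⁻⁴)(120)/440 = 8.7×10⁻⁵ M
Q = [Ag⁺]^2[CrO₄²⁻] = 1.7×10⁻¹⁰
Because Q > Ksp (1.7×10⁻¹⁰ vs 7.0×10⁻¹³), a precipitate of Ag₂CrO₄ forms.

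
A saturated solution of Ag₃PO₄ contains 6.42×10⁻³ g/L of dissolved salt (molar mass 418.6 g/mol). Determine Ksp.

Ksp = 1.49×10⁻¹⁸

s = (6.42×10⁻³ g L⁻¹)/(418.6 g mol⁻¹) = 1.5337×10⁻⁵ M
Ag₃PO₄(s) ⇌ 3 Ag⁺(aq) + PO₄³⁻(aq)
Let s be the molar solubility. Then [Ag⁺] = 3s and [PO₄³⁻] = s.
Ksp = [Ag⁺]^3[PO₄³⁻] = (3s)^3 · s = 27s^4
Ksp = 27 × (1.5337×10⁻⁵)^4 = 1.49×10⁻¹⁸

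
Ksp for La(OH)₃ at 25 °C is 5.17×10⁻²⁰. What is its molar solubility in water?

La(OH)₃(s) ⇌ La³⁺(aq) + 3 OH⁻(aq)
Call the molar solubility s, so that [La³⁺] = s and [OH⁻] = 3s.
Ksp = [La³⁺][OH⁻]^3 = s · (3s)^3 = 27s^4
27s^4 = 5.17×10⁻²⁰  ⇒  s^4 = 1.91×10⁻²¹
s = (1.91×10⁻²¹)^(1/4) = 6.62×10⁻⁶ M

6.62×10⁻⁶ M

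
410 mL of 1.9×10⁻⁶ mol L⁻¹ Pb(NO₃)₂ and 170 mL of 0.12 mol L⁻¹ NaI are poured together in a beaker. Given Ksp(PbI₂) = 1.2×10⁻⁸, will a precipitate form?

No

After mixing, V = 410 mL + 170 mL = 580 mL.
[Pb²⁺] = (1.9×10⁻⁶)(410)/580 = 1.3×10⁻⁶ mol L⁻¹
[I⁻] = (0.12)(170)/580 = 3.5×10⁻² mol L⁻¹
Q = [Pb²⁺][I⁻]^2 = 1.7×10⁻⁹
Q = 1.7×10⁻⁹ < Ksp = 1.2×10⁻⁸, so the solution is unsaturated and no precipitate forms.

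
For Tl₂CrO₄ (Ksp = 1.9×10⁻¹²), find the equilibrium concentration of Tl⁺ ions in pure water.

Tl₂CrO₄(s) ⇌ 2 Tl⁺(aq) + CrO₄²⁻(aq)
Let s be the molar solubility. Then [Tl⁺] = 2s and [CrO₄²⁻] = s.
Ksp = [Tl⁺]^2[CrO₄²⁻] = (2s)^2 · s = 4s^3 = 1.9×10⁻¹²
s = 7.8×10⁻⁵ mol L⁻¹
[Tl⁺] = 2s = 1.6×10⁻⁴ mol L⁻¹

1.6×10⁻⁴ M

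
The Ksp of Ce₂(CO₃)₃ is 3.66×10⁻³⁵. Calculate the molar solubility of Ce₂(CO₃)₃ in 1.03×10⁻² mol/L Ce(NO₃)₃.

Ce₂(CO₃)₃(s) ⇌ 2 Ce³⁺(aq) + 3 CO₃²⁻(aq)
The solution already contains Ce³⁺ at 1.03×10⁻² mol/L. Let s be the molar solubility of Ce₂(CO₃)₃.
[Ce³⁺] ≈ 1.03×10⁻² mol/L (common ion dominates); [CO₃²⁻] = 3s.
Ksp = [Ce³⁺]^2[CO₃²⁻]^3 = (1.03×10⁻²)^2(3s)^3
(3s)^3 = 3.66×10⁻³⁵ / (1.03×10⁻²)^2 = 3.45×10⁻³¹
s = 2.34×10⁻¹¹ mol/L

2.34×10⁻¹¹ M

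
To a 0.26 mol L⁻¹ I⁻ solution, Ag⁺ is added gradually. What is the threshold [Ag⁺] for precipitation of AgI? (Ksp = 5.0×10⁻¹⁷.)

A salt starts to precipitate once the ion product Q reaches its Ksp.
AgI(s) ⇌ Ag⁺(aq) + I⁻(aq)
Ksp = [Ag⁺][I⁻] = [Ag⁺](0.26)
[Ag⁺] = 5.0×10⁻¹⁷ / (0.26) = 1.9×10⁻¹⁶
[Ag⁺] = 1.9×10⁻¹⁶ mol L⁻¹

1.9×10⁻¹⁶ M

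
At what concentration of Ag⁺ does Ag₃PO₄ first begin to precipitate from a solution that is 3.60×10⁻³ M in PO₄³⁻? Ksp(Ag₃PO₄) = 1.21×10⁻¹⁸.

6.95×10⁻⁶ M

Precipitation of each salt begins when its ion product equals Ksp.
Ag₃PO₄(s) ⇌ 3 Ag⁺(aq) + PO₄³⁻(aq)
Ksp = [Ag⁺]^3[PO₄³⁻] = [Ag⁺]^3(3.60×10⁻³)
[Ag⁺]^3 = 1.21×10⁻¹⁸ / (3.60×10⁻³) = 3.36×10⁻¹⁶
[Ag⁺] = 6.95×10⁻⁶ M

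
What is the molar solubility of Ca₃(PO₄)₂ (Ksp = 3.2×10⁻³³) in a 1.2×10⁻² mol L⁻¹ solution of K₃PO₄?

9.4×10⁻¹¹ M

Ca₃(PO₄)₂(s) ⇌ 3 Ca²⁺(aq) + 2 PO₄³⁻(aq)
Let s be the solubility of Ca₃(PO₄)₂ here. The common ion gives [PO₄³⁻] ≈ 1.2×10⁻² mol L⁻¹, and [Ca²⁺] = 3s.
Ksp = [Ca²⁺]^3[PO₄³⁻]^2 = (3s)^3(1.2×10⁻²)^2
(3s)^3 = 3.2×10⁻³³ / (1.2×10⁻²)^2 = 2.2×10⁻²⁹
s = 9.4×10⁻¹¹ mol L⁻¹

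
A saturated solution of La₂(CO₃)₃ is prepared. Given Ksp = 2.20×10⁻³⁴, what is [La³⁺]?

1.45×10⁻⁷ M

La₂(CO₃)₃(s) ⇌ 2 La³⁺(aq) + 3 CO₃²⁻(aq)
Let s be the molar solubility. Then [La³⁺] = 2s and [CO₃²⁻] = 3s.
Ksp = [La³⁺]^2[CO₃²⁻]^3 = (2s)^2 · (3s)^3 = 108s^5 = 2.20×10⁻³⁴
s = 7.27×10⁻⁸ M
[La³⁺] = 2s = 1.45×10⁻⁷ M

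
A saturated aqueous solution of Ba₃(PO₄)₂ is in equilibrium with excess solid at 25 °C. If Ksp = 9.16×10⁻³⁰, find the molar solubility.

6.11×10⁻⁷ M

Ba₃(PO₄)₂(s) ⇌ 3 Ba²⁺(aq) + 2 PO₄³⁻(aq)
If s mol/L of Ba₃(PO₄)₂ dissolves, [Ba²⁺] = 3s and [PO₄³⁻] = 2s.
Ksp = [Ba²⁺]^3[PO₄³⁻]^2 = (3s)^3 · (2s)^2 = 108s^5
108s^5 = 9.16×10⁻³⁰  ⇒  s^5 = 8.48×10⁻³²
Taking the 5th root, s = 6.11×10⁻⁷ mol/L.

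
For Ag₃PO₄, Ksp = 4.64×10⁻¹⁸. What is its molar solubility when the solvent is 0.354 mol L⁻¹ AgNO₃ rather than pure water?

1.05×10⁻¹⁶ M

Ag₃PO₄(s) ⇌ 3 Ag⁺(aq) + PO₄³⁻(aq)
With Ag⁺ already at 0.354 mol L⁻¹ and s small, take [Ag⁺] ≈ 0.354 mol L⁻¹ and [PO₄³⁻] = s.
Ksp = [Ag⁺]^3[PO₄³⁻] = (0.354)^3s
s = 4.64×10⁻¹⁸ / (0.354)^3 = 1.05×10⁻¹⁶
s = 1.05×10⁻¹⁶ mol L⁻¹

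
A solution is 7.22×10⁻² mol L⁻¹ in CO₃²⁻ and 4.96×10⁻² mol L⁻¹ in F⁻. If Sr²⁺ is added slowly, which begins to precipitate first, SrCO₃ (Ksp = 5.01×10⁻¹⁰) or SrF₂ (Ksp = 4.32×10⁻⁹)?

SrCO₃

A salt starts to precipitate once the ion product Q reaches its Ksp.
For SrCO₃: [Sr²⁺] = (Ksp/[CO₃²⁻]) = 6.94×10⁻⁹ mol L⁻¹
For SrF₂: [Sr²⁺] = (Ksp/[F⁻]^2) = 1.76×10⁻⁶ mol L⁻¹
The smaller threshold [Sr²⁺] is reached first, so SrCO₃ precipitates first.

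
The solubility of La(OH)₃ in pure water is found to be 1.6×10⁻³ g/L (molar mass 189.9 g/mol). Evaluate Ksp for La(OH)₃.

Convert to molarity: s = 1.6×10⁻³ / 189.9 = 8.425×10⁻⁶ mol/L
La(OH)₃(s) ⇌ La³⁺(aq) + 3 OH⁻(aq)
Let s be the molar solubility. Then [La³⁺] = s and [OH⁻] = 3s.
Ksp = [La³⁺][OH⁻]^3 = s · (3s)^3 = 27s^4
Ksp = 27 × (8.425×10⁻⁶)^4 = 1.4×10⁻¹⁹

Ksp = 1.4×10⁻¹⁹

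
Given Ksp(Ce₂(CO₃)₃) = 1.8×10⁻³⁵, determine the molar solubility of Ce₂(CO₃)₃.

4.4×10⁻⁸ M

Ce₂(CO₃)₃(s) ⇌ 2 Ce³⁺(aq) + 3 CO₃²⁻(aq)
Call the molar solubility s, so that [Ce³⁺] = 2s and [CO₃²⁻] = 3s.
Ksp = [Ce³⁺]^2[CO₃²⁻]^3 = (2s)^2 · (3s)^3 = 108s^5
108s^5 = 1.8×10⁻³⁵  ⇒  s^5 = 1.7×10⁻³⁷
s = (1.7×10⁻³⁷)^(1/5) = 4.4×10⁻⁸ M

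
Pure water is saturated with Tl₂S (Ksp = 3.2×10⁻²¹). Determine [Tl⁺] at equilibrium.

1.9×10⁻⁷ M

Tl₂S(s) ⇌ 2 Tl⁺(aq) + S²⁻(aq)
Let s be the molar solubility. Then [Tl⁺] = 2s and [S²⁻] = s.
Ksp = [Tl⁺]^2[S²⁻] = (2s)^2 · s = 4s^3 = 3.2×10⁻²¹
s = 9.3×10⁻⁸ M
[Tl⁺] = 2s = 1.9×10⁻⁷ M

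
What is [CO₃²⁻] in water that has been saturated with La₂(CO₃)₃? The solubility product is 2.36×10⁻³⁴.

La₂(CO₃)₃(s) ⇌ 2 La³⁺(aq) + 3 CO₃²⁻(aq)
With molar solubility s: [La³⁺] = 2s, [CO₃²⁻] = 3s.
Ksp = [La³⁺]^2[CO₃²⁻]^3 = (2s)^2 · (3s)^3 = 108s^5 = 2.36×10⁻³⁴
s = 7.38×10⁻⁸ mol/L
[CO₃²⁻] = 3s = 2.21×10⁻⁷ mol/L

2.21×10⁻⁷ M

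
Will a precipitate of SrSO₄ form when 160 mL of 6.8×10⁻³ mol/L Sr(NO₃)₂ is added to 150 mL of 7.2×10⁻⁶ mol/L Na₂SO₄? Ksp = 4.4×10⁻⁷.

No

The combined volume is 310 mL.
[Sr²⁺] = (6.8×10⁻³)(160)/310 = 3.5×10⁻³ mol/L
[SO₄²⁻] = (7.2×10⁻⁶)(150)/310 = 3.5×10⁻⁶ mol/L
Q = [Sr²⁺][SO₄²⁻] = 1.2×10⁻⁸
Q < Ksp (1.2×10⁻⁸ vs 4.4×10⁻⁷); the solution remains unsaturated and no precipitate forms.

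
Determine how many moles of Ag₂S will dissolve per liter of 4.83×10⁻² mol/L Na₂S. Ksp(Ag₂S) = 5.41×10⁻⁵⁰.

Ag₂S(s) ⇌ 2 Ag⁺(aq) + S²⁻(aq)
The solution already contains S²⁻ at 4.83×10⁻² mol/L. Let s be the molar solubility of Ag₂S.
[S²⁻] ≈ 4.83×10⁻² mol/L (common ion dominates); [Ag⁺] = 2s.
Ksp = [Ag⁺]^2[S²⁻] = (2s)^2(4.83×10⁻²)
(2s)^2 = 5.41×10⁻⁵⁰ / (4.83×10⁻²) = 1.12×10⁻⁴⁸
s = 5.29×10⁻²⁵ mol/L

5.29×10⁻²⁵ M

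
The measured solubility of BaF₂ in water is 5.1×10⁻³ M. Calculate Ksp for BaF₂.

Ksp = 5.3×10⁻⁷

BaF₂(s) ⇌ Ba²⁺(aq) + 2 F⁻(aq)
Let s be the molar solubility. Then [Ba²⁺] = s and [F⁻] = 2s.
Ksp = [Ba²⁺][F⁻]^2 = s · (2s)^2 = 4s^3
Ksp = 4 × (5.1×10⁻³)^3 = 5.3×10⁻⁷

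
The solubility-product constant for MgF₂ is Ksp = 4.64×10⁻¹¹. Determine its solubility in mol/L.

MgF₂(s) ⇌ Mg²⁺(aq) + 2 F⁻(aq)
With molar solubility s: [Mg²⁺] = s, [F⁻] = 2s.
Ksp = [Mg²⁺][F⁻]^2 = s · (2s)^2 = 4s^3
4s^3 = 4.64×10⁻¹¹  ⇒  s^3 = 1.16×10⁻¹¹
Taking the 3rd root, s = 2.26×10⁻⁴ mol L⁻¹.

2.26×10⁻⁴ M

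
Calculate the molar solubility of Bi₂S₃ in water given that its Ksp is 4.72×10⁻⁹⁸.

Bi₂S₃(s) ⇌ 2 Bi³⁺(aq) + 3 S²⁻(aq)
For each mole of Bi₂S₃ that dissolves per liter, [Bi³⁺] = 2s and [S²⁻] = 3s; let s denote this solubility.
Ksp = [Bi³⁺]^2[S²⁻]^3 = (2s)^2 · (3s)^3 = 108s^5
108s^5 = 4.72×10⁻⁹⁸  ⇒  s^5 = 4.37×10⁻¹⁰⁰
Taking the 5th root, s = 1.34×10⁻²⁰ mol L⁻¹.

1.34×10⁻²⁰ M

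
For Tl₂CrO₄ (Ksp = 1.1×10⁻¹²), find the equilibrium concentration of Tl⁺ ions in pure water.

Tl₂CrO₄(s) ⇌ 2 Tl⁺(aq) + CrO₄²⁻(aq)
For each mole of Tl₂CrO₄ that dissolves per liter, [Tl⁺] = 2s and [CrO₄²⁻] = s; let s denote this solubility.
Ksp = [Tl⁺]^2[CrO₄²⁻] = (2s)^2 · s = 4s^3 = 1.1×10⁻¹²
s = 6.5×10⁻⁵ mol L⁻¹
[Tl⁺] = 2s = 1.3×10⁻⁴ mol L⁻¹

1.3×10⁻⁴ M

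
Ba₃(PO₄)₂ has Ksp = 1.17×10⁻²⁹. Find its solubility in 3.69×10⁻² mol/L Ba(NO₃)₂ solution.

Ba₃(PO₄)₂(s) ⇌ 3 Ba²⁺(aq) + 2 PO₄³⁻(aq)
With Ba²⁺ already at 3.69×10⁻² mol/L and s small, take [Ba²⁺] ≈ 3.69×10⁻² mol/L and [PO₄³⁻] = 2s.
Ksp = [Ba²⁺]^3[PO₄³⁻]^2 = (3.69×10⁻²)^3(2s)^2
(2s)^2 = 1.17×10⁻²⁹ / (3.69×10⁻²)^3 = 2.33×10⁻²⁵
s = 2.41×10⁻¹³ mol/L

2.41×10⁻¹³ M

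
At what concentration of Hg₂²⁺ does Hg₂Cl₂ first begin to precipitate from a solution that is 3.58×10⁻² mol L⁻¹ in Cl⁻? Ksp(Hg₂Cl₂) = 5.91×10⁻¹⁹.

4.61×10⁻¹⁶ M

Each salt precipitates once Q = Ksp for that salt.
Hg₂Cl₂(s) ⇌ Hg₂²⁺(aq) + 2 Cl⁻(aq)
Ksp = [Hg₂²⁺][Cl⁻]^2 = [Hg₂²⁺](3.58×10⁻²)^2
[Hg₂²⁺] = 5.91×10⁻¹⁹ / (3.58×10⁻²)^2 = 4.61×10⁻¹⁶
[Hg₂²⁺] = 4.61×10⁻¹⁶ mol L⁻¹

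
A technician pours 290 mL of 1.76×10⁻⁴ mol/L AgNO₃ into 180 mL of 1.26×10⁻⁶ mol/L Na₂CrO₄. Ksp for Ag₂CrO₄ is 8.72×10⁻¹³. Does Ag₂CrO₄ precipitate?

No

Total volume after mixing = 290 + 180 = 470 mL.
[Ag⁺] = (1.76×10⁻⁴)(290)/470 = 1.09×10⁻⁴ mol/L
[CrO₄²⁻] = (1.26×10⁻⁶)(180)/470 = 4.83×10⁻⁷ mol/L
Q = [Ag⁺]^2[CrO₄²⁻] = 5.69×10⁻¹⁵
Since Q (5.69×10⁻¹⁵) is less than Ksp (8.72×10⁻¹³), no Ag₂CrO₄ precipitates.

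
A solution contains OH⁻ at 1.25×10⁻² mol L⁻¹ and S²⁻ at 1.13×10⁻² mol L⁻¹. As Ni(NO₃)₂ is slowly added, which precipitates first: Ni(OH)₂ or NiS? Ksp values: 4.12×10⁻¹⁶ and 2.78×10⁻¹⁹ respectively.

Each salt precipitates once Q = Ksp for that salt.
For Ni(OH)₂: [Ni²⁺] = (Ksp/[OH⁻]^2) = 2.64×10⁻¹² mol L⁻¹
For NiS: [Ni²⁺] = (Ksp/[S²⁻]) = 2.46×10⁻¹⁷ mol L⁻¹
NiS requires the lower [Ni²⁺], so it precipitates first.

NiS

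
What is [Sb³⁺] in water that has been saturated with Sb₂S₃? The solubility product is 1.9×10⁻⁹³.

2.2×10⁻¹⁹ M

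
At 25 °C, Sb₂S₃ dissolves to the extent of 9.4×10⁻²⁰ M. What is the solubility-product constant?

Ksp = 7.9×10⁻⁹⁴

Sb₂S₃(s) ⇌ 2 Sb³⁺(aq) + 3 S²⁻(aq)
Call the molar solubility s, so that [Sb³⁺] = 2s and [S²⁻] = 3s.
Ksp = [Sb³⁺]^2[S²⁻]^3 = (2s)^2 · (3s)^3 = 108s^5
Ksp = 108 × (9.4×10⁻²⁰)^5 = 7.9×10⁻⁹⁴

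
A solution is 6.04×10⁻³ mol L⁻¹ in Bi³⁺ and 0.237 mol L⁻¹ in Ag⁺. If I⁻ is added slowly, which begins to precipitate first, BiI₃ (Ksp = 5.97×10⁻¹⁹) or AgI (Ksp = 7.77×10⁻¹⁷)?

AgI

The threshold for precipitation is Q = Ksp.
For BiI₃: [I⁻] = (Ksp/[Bi³⁺])^(1/3) = 4.62×10⁻⁶ mol L⁻¹
For AgI: [I⁻] = (Ksp/[Ag⁺]) = 3.28×10⁻¹⁶ mol L⁻¹
AgI requires the lower [I⁻], so it precipitates first.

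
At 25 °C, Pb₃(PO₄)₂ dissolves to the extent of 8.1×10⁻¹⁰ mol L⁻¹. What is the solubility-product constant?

Ksp = 3.8×10⁻⁴⁴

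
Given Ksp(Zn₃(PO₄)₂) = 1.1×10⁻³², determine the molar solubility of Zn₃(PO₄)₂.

1.6×10⁻⁷ M

Zn₃(PO₄)₂(s) ⇌ 3 Zn²⁺(aq) + 2 PO₄³⁻(aq)
Let s be the molar solubility. Then [Zn²⁺] = 3s and [PO₄³⁻] = 2s.
Ksp = [Zn²⁺]^3[PO₄³⁻]^2 = (3s)^3 · (2s)^2 = 108s^5
108s^5 = 1.1×10⁻³²  ⇒  s^5 = 1.0×10⁻³⁴
s = (1.0×10⁻³⁴)^(1/5) = 1.6×10⁻⁷ mol L⁻¹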